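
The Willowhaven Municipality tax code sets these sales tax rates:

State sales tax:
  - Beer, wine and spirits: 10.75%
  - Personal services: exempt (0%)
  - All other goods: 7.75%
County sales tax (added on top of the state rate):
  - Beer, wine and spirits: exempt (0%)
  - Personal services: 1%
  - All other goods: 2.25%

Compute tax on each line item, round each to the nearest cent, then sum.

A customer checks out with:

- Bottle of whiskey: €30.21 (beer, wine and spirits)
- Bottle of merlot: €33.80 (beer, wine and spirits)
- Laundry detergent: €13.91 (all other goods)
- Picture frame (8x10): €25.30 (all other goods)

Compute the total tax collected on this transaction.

€10.80

Bottle of whiskey €30.21: beer, wine and spirits → 10.75% + 0% county = 10.75% → €3.25
Bottle of merlot €33.80: beer, wine and spirits → 10.75% + 0% county = 10.75% → €3.63
Laundry detergent €13.91: all other goods → 7.75% + 2.25% county = 10% → €1.39
Picture frame (8x10) €25.30: all other goods → 7.75% + 2.25% county = 10% → €2.53
Total tax = €3.25 + €3.63 + €1.39 + €2.53 = €10.80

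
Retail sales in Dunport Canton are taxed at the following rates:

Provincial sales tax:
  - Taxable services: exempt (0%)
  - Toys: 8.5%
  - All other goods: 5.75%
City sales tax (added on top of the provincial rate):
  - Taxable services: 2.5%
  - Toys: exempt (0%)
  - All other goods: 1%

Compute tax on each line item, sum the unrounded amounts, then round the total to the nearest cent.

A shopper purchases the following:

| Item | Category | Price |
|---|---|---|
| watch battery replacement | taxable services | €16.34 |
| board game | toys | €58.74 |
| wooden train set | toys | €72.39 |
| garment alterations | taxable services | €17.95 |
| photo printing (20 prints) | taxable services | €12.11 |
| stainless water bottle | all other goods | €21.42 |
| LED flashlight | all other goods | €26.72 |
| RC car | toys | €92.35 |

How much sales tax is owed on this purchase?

€23.41

Watch battery replacement €16.34: taxable services → 0% + 2.5% city = 2.5% → €0.4085
Board game €58.74: toys → 8.5% + 0% city = 8.5% → €4.9929
Wooden train set €72.39: toys → 8.5% + 0% city = 8.5% → €6.15315
Garment alterations €17.95: taxable services → 0% + 2.5% city = 2.5% → €0.44875
Photo printing (20 prints) €12.11: taxable services → 0% + 2.5% city = 2.5% → €0.30275
Stainless water bottle €21.42: all other goods → 5.75% + 1% city = 6.75% → €1.44585
LED flashlight €26.72: all other goods → 5.75% + 1% city = 6.75% → €1.8036
RC car €92.35: toys → 8.5% + 0% city = 8.5% → €7.84975
Unrounded tax sum = €23.40525 → €23.41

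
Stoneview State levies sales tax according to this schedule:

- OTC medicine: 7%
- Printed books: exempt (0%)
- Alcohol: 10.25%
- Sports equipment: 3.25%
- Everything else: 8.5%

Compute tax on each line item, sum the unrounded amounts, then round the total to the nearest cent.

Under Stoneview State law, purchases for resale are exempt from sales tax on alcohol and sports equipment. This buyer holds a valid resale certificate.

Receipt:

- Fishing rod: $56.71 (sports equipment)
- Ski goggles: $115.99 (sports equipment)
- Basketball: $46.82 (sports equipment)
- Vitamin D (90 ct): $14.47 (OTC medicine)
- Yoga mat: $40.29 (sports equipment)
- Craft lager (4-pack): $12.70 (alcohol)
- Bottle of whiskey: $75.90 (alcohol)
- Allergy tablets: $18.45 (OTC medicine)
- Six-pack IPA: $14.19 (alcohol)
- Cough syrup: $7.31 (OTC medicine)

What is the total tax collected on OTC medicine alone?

Vitamin D (90 ct) $14.47: OTC medicine → 7% → $1.0129
Allergy tablets $18.45: OTC medicine → 7% → $1.2915
Cough syrup $7.31: OTC medicine → 7% → $0.5117
Tax on OTC medicine: unrounded sum = $2.8161 → $2.82

$2.82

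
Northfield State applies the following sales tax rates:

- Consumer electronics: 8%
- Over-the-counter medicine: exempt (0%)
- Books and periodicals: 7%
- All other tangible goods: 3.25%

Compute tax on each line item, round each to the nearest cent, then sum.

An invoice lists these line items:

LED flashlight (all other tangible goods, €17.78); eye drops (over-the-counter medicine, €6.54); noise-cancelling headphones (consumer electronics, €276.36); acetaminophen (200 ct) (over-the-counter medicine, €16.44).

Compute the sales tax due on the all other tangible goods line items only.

LED flashlight €17.78: all other tangible goods → 3.25% → €0.58
Tax on all other tangible goods = €0.58

€0.58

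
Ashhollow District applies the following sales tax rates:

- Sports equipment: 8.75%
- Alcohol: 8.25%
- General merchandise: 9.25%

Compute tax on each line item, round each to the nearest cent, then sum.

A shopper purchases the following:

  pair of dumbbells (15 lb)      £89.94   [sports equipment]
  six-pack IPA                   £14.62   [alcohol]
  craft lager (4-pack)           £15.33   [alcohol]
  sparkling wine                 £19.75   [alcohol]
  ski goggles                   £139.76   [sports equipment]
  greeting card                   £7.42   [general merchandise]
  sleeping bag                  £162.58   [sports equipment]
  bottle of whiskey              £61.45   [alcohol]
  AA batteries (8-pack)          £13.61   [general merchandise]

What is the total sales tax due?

£45.45

Pair of dumbbells (15 lb) £89.94: sports equipment → 8.75% → £7.87
Six-pack IPA £14.62: alcohol → 8.25% → £1.21
Craft lager (4-pack) £15.33: alcohol → 8.25% → £1.26
Sparkling wine £19.75: alcohol → 8.25% → £1.63
Ski goggles £139.76: sports equipment → 8.75% → £12.23
Greeting card £7.42: general merchandise → 9.25% → £0.69
Sleeping bag £162.58: sports equipment → 8.75% → £14.23
Bottle of whiskey £61.45: alcohol → 8.25% → £5.07
AA batteries (8-pack) £13.61: general merchandise → 9.25% → £1.26
Total tax = £7.87 + £1.21 + £1.26 + £1.63 + £12.23 + £0.69 + £14.23 + £5.07 + £1.26 = £45.45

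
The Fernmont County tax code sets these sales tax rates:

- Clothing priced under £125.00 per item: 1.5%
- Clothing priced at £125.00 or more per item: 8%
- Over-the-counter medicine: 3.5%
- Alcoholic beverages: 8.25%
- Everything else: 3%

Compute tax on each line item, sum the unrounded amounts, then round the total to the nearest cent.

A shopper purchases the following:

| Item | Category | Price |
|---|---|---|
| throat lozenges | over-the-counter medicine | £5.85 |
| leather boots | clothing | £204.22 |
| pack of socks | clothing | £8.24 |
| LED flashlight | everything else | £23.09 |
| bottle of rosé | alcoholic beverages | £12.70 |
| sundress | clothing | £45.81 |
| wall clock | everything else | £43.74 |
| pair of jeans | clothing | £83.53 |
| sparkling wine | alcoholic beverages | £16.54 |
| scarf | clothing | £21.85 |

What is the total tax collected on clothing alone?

Leather boots £204.22: clothing, £125.00 or more → 8% → £16.3376
Pack of socks £8.24: clothing, under £125.00 → 1.5% → £0.1236
Sundress £45.81: clothing, under £125.00 → 1.5% → £0.68715
Pair of jeans £83.53: clothing, under £125.00 → 1.5% → £1.25295
Scarf £21.85: clothing, under £125.00 → 1.5% → £0.32775
Tax on clothing: unrounded sum = £18.72905 → £18.73

£18.73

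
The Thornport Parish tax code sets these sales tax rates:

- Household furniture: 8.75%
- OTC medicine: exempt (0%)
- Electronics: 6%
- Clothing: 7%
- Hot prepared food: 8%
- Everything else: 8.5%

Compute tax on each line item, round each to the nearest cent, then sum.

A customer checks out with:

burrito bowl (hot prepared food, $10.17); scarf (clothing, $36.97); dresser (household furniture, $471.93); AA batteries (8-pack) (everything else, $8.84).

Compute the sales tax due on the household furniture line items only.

Dresser $471.93: household furniture → 8.75% → $41.29
Tax on household furniture = $41.29

$41.29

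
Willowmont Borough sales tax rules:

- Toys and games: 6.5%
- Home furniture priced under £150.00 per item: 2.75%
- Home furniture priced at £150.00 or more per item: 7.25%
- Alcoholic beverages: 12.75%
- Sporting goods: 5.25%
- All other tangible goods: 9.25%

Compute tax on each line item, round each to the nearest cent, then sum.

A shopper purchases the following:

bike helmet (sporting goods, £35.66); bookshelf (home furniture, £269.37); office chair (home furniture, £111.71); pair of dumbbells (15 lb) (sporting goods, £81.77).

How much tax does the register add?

Bike helmet £35.66: sporting goods → 5.25% → £1.87
Bookshelf £269.37: home furniture, £150.00 or more → 7.25% → £19.53
Office chair £111.71: home furniture, under £150.00 → 2.75% → £3.07
Pair of dumbbells (15 lb) £81.77: sporting goods → 5.25% → £4.29
Total tax = £1.87 + £19.53 + £3.07 + £4.29 = £28.76

£28.76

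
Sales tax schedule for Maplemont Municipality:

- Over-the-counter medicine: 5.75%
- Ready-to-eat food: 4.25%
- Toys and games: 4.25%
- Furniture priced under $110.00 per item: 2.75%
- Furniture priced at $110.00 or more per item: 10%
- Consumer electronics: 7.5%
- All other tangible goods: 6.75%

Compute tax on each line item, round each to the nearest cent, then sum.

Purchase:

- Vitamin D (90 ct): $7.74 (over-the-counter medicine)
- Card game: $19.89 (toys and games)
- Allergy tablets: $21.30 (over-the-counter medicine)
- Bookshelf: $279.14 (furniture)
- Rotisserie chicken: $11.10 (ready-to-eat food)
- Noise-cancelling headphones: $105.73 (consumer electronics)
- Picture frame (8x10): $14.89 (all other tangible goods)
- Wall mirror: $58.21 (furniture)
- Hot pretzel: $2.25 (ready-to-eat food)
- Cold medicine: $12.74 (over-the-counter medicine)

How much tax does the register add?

$42.27

Vitamin D (90 ct) $7.74: over-the-counter medicine → 5.75% → $0.45
Card game $19.89: toys and games → 4.25% → $0.85
Allergy tablets $21.30: over-the-counter medicine → 5.75% → $1.22
Bookshelf $279.14: furniture, $110.00 or more → 10% → $27.91
Rotisserie chicken $11.10: ready-to-eat food → 4.25% → $0.47
Noise-cancelling headphones $105.73: consumer electronics → 7.5% → $7.93
Picture frame (8x10) $14.89: all other tangible goods → 6.75% → $1.01
Wall mirror $58.21: furniture, under $110.00 → 2.75% → $1.60
Hot pretzel $2.25: ready-to-eat food → 4.25% → $0.10
Cold medicine $12.74: over-the-counter medicine → 5.75% → $0.73
Total tax = $0.45 + $0.85 + $1.22 + $27.91 + $0.47 + $7.93 + $1.01 + $1.60 + $0.10 + $0.73 = $42.27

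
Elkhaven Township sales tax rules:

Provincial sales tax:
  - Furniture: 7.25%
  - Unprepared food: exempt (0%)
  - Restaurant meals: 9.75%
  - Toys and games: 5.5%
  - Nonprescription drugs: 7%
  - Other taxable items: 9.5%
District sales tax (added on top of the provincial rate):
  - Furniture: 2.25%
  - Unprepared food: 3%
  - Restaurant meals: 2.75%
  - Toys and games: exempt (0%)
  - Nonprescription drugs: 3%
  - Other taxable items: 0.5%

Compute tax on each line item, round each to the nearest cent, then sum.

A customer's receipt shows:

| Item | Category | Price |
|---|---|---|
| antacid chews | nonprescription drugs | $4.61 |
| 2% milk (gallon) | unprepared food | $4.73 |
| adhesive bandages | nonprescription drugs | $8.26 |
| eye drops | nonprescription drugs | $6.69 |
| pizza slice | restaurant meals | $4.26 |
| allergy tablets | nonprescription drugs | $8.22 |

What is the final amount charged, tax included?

$40.22

Antacid chews $4.61: nonprescription drugs → 7% + 3% district = 10% → $0.46
2% milk (gallon) $4.73: unprepared food → 0% + 3% district = 3% → $0.14
Adhesive bandages $8.26: nonprescription drugs → 7% + 3% district = 10% → $0.83
Eye drops $6.69: nonprescription drugs → 7% + 3% district = 10% → $0.67
Pizza slice $4.26: restaurant meals → 9.75% + 2.75% district = 12.5% → $0.53
Allergy tablets $8.22: nonprescription drugs → 7% + 3% district = 10% → $0.82
Subtotal = $36.77; tax = $3.45; total due = $40.22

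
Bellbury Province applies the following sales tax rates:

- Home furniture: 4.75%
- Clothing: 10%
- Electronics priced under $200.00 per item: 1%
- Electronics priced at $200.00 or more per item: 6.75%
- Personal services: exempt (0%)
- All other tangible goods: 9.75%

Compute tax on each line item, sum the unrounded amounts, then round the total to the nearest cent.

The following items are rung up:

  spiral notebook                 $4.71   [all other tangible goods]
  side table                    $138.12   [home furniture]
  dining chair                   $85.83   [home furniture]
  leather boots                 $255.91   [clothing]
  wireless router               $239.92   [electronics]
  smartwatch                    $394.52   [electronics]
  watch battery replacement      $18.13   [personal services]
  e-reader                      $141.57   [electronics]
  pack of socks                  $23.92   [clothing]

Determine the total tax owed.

Spiral notebook $4.71: all other tangible goods → 9.75% → $0.459225
Side table $138.12: home furniture → 4.75% → $6.5607
Dining chair $85.83: home furniture → 4.75% → $4.076925
Leather boots $255.91: clothing → 10% → $25.591
Wireless router $239.92: electronics, $200.00 or more → 6.75% → $16.1946
Smartwatch $394.52: electronics, $200.00 or more → 6.75% → $26.6301
Watch battery replacement $18.13: personal services → 0% → $0.00
E-reader $141.57: electronics, under $200.00 → 1% → $1.4157
Pack of socks $23.92: clothing → 10% → $2.392
Unrounded tax sum = $83.32025 → $83.32

$83.32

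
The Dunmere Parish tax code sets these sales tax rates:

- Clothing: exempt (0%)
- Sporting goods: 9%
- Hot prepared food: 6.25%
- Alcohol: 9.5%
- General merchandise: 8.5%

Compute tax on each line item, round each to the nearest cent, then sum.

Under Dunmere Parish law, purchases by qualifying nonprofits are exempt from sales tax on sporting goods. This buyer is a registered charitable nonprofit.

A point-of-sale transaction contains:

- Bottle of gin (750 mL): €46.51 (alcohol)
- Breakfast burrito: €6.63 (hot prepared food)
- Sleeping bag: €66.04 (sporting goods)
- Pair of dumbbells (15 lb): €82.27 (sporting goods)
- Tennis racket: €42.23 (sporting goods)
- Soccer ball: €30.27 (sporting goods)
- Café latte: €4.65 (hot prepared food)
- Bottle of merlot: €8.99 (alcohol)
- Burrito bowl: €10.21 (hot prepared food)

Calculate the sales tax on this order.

Bottle of gin (750 mL) €46.51: alcohol → 9.5% → €4.42
Breakfast burrito €6.63: hot prepared food → 6.25% → €0.41
Sleeping bag €66.04: sporting goods, buyer-exempt → 0% → €0.00
Pair of dumbbells (15 lb) €82.27: sporting goods, buyer-exempt → 0% → €0.00
Tennis racket €42.23: sporting goods, buyer-exempt → 0% → €0.00
Soccer ball €30.27: sporting goods, buyer-exempt → 0% → €0.00
Café latte €4.65: hot prepared food → 6.25% → €0.29
Bottle of merlot €8.99: alcohol → 9.5% → €0.85
Burrito bowl €10.21: hot prepared food → 6.25% → €0.64
Total tax = €4.42 + €0.41 + €0.29 + €0.85 + €0.64 = €6.61

€6.61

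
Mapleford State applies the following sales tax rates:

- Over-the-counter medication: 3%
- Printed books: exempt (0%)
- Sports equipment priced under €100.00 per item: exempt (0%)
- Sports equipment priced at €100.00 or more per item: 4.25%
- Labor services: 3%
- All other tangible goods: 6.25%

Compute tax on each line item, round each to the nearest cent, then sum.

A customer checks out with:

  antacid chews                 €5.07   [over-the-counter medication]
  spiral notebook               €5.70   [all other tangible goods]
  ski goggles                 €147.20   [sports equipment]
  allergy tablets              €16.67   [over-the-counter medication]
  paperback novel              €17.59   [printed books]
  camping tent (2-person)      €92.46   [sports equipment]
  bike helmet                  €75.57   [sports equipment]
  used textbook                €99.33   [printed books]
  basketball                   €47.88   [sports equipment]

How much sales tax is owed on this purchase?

€7.27

Antacid chews €5.07: over-the-counter medication → 3% → €0.15
Spiral notebook €5.70: all other tangible goods → 6.25% → €0.36
Ski goggles €147.20: sports equipment, €100.00 or more → 4.25% → €6.26
Allergy tablets €16.67: over-the-counter medication → 3% → €0.50
Paperback novel €17.59: printed books → 0% → €0.00
Camping tent (2-person) €92.46: sports equipment, under €100.00 → 0% → €0.00
Bike helmet €75.57: sports equipment, under €100.00 → 0% → €0.00
Used textbook €99.33: printed books → 0% → €0.00
Basketball €47.88: sports equipment, under €100.00 → 0% → €0.00
Total tax = €0.15 + €0.36 + €6.26 + €0.50 = €7.27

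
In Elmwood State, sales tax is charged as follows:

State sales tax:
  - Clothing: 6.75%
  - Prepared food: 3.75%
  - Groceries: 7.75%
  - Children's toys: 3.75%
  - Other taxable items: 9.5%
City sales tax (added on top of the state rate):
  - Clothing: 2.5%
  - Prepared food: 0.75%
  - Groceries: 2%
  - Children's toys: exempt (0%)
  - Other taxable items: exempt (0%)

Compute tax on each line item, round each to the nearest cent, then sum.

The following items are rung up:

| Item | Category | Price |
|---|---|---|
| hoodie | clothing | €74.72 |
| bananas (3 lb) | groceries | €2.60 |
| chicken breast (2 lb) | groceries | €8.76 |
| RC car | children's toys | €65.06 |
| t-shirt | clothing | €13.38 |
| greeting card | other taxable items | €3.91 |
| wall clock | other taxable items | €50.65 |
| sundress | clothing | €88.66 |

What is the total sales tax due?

€25.07

Hoodie €74.72: clothing → 6.75% + 2.5% city = 9.25% → €6.91
Bananas (3 lb) €2.60: groceries → 7.75% + 2% city = 9.75% → €0.25
Chicken breast (2 lb) €8.76: groceries → 7.75% + 2% city = 9.75% → €0.85
RC car €65.06: children's toys → 3.75% + 0% city = 3.75% → €2.44
T-shirt €13.38: clothing → 6.75% + 2.5% city = 9.25% → €1.24
Greeting card €3.91: other taxable items → 9.5% + 0% city = 9.5% → €0.37
Wall clock €50.65: other taxable items → 9.5% + 0% city = 9.5% → €4.81
Sundress €88.66: clothing → 6.75% + 2.5% city = 9.25% → €8.20
Total tax = €6.91 + €0.25 + €0.85 + €2.44 + €1.24 + €0.37 + €4.81 + €8.20 = €25.07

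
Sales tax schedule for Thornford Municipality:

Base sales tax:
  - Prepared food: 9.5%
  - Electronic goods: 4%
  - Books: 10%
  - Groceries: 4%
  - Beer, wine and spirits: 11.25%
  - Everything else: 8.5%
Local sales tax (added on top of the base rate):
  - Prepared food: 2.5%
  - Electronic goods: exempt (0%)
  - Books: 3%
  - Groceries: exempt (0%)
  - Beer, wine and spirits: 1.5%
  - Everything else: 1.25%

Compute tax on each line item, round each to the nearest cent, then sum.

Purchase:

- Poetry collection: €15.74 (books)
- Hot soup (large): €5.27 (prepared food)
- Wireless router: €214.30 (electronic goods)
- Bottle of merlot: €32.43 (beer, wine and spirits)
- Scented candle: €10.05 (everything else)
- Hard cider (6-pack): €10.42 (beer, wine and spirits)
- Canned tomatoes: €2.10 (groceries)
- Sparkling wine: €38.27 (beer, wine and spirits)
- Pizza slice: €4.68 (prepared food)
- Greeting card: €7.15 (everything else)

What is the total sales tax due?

€23.91

Poetry collection €15.74: books → 10% + 3% local = 13% → €2.05
Hot soup (large) €5.27: prepared food → 9.5% + 2.5% local = 12% → €0.63
Wireless router €214.30: electronic goods → 4% + 0% local = 4% → €8.57
Bottle of merlot €32.43: beer, wine and spirits → 11.25% + 1.5% local = 12.75% → €4.13
Scented candle €10.05: everything else → 8.5% + 1.25% local = 9.75% → €0.98
Hard cider (6-pack) €10.42: beer, wine and spirits → 11.25% + 1.5% local = 12.75% → €1.33
Canned tomatoes €2.10: groceries → 4% + 0% local = 4% → €0.08
Sparkling wine €38.27: beer, wine and spirits → 11.25% + 1.5% local = 12.75% → €4.88
Pizza slice €4.68: prepared food → 9.5% + 2.5% local = 12% → €0.56
Greeting card €7.15: everything else → 8.5% + 1.25% local = 9.75% → €0.70
Total tax = €2.05 + €0.63 + €8.57 + €4.13 + €0.98 + €1.33 + €0.08 + €4.88 + €0.56 + €0.70 = €23.91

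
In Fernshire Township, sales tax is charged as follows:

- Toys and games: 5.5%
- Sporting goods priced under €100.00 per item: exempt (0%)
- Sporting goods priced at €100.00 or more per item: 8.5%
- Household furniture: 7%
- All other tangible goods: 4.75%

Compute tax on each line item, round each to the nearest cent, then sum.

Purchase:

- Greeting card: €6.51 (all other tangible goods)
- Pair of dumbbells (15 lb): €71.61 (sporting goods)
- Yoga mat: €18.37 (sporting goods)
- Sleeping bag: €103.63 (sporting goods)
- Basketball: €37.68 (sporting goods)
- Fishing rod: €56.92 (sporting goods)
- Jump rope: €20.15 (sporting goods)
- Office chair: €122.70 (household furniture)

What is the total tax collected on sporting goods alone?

Pair of dumbbells (15 lb) €71.61: sporting goods, under €100.00 → 0% → €0.00
Yoga mat €18.37: sporting goods, under €100.00 → 0% → €0.00
Sleeping bag €103.63: sporting goods, €100.00 or more → 8.5% → €8.81
Basketball €37.68: sporting goods, under €100.00 → 0% → €0.00
Fishing rod €56.92: sporting goods, under €100.00 → 0% → €0.00
Jump rope €20.15: sporting goods, under €100.00 → 0% → €0.00
Tax on sporting goods = €0.00 + €0.00 + €8.81 + €0.00 + €0.00 + €0.00 = €8.81

€8.81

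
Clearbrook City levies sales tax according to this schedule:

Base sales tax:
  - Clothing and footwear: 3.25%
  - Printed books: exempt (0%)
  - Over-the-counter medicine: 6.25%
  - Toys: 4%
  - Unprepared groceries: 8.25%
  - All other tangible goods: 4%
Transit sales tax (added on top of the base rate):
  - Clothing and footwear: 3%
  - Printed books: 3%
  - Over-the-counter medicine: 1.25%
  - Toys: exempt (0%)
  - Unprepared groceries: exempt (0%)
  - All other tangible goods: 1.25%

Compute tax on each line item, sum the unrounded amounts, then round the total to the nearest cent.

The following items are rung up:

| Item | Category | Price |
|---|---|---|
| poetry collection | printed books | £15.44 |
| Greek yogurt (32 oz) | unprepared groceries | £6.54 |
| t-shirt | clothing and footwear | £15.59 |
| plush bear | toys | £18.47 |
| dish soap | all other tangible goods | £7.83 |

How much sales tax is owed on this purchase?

Poetry collection £15.44: printed books → 0% + 3% transit = 3% → £0.4632
Greek yogurt (32 oz) £6.54: unprepared groceries → 8.25% + 0% transit = 8.25% → £0.53955
T-shirt £15.59: clothing and footwear → 3.25% + 3% transit = 6.25% → £0.974375
Plush bear £18.47: toys → 4% + 0% transit = 4% → £0.7388
Dish soap £7.83: all other tangible goods → 4% + 1.25% transit = 5.25% → £0.411075
Unrounded tax sum = £3.127 → £3.13

£3.13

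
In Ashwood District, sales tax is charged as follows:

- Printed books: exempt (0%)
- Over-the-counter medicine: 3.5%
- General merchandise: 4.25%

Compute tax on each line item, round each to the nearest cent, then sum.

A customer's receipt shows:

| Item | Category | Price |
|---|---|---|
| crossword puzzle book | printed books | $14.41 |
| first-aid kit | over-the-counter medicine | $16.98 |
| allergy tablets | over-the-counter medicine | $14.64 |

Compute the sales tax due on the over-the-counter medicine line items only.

$1.10

First-aid kit $16.98: over-the-counter medicine → 3.5% → $0.59
Allergy tablets $14.64: over-the-counter medicine → 3.5% → $0.51
Tax on over-the-counter medicine = $0.59 + $0.51 = $1.10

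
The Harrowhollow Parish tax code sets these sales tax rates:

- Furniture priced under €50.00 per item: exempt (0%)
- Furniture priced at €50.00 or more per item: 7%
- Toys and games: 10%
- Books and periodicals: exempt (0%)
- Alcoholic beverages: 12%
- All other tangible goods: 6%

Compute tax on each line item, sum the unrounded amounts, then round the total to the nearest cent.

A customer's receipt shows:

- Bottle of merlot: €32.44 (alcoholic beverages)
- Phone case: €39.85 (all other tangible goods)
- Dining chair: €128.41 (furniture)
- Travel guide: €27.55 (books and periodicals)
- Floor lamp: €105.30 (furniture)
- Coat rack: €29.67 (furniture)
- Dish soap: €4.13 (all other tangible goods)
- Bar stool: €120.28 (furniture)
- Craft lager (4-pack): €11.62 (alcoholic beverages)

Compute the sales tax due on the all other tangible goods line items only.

Phone case €39.85: all other tangible goods → 6% → €2.391
Dish soap €4.13: all other tangible goods → 6% → €0.2478
Tax on all other tangible goods: unrounded sum = €2.6388 → €2.64

€2.64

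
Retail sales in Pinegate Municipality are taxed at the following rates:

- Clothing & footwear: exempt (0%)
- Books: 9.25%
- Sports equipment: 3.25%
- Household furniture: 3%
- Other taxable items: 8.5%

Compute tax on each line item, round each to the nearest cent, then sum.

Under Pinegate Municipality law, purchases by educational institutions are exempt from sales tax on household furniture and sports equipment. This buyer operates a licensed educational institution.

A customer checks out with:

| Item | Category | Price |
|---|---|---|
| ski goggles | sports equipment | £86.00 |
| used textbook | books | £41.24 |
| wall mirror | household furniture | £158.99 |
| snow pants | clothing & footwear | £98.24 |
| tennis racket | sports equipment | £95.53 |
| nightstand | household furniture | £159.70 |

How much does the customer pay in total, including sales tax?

£643.51

Ski goggles £86.00: sports equipment, buyer-exempt → 0% → £0.00
Used textbook £41.24: books → 9.25% → £3.81
Wall mirror £158.99: household furniture, buyer-exempt → 0% → £0.00
Snow pants £98.24: clothing & footwear → 0% → £0.00
Tennis racket £95.53: sports equipment, buyer-exempt → 0% → £0.00
Nightstand £159.70: household furniture, buyer-exempt → 0% → £0.00
Subtotal = £639.70; tax = £3.81; total due = £643.51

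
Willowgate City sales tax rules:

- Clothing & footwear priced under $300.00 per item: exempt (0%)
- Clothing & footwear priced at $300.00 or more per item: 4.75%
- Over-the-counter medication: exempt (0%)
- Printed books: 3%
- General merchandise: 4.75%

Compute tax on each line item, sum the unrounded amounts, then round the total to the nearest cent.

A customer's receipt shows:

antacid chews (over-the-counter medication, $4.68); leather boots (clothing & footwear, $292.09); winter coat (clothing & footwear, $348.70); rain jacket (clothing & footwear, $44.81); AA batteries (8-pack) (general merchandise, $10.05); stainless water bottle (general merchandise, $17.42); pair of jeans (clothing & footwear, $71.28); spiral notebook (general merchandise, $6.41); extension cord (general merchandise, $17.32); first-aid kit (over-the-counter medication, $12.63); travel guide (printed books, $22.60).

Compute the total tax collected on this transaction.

$19.67

Antacid chews $4.68: over-the-counter medication → 0% → $0.00
Leather boots $292.09: clothing & footwear, under $300.00 → 0% → $0.00
Winter coat $348.70: clothing & footwear, $300.00 or more → 4.75% → $16.56325
Rain jacket $44.81: clothing & footwear, under $300.00 → 0% → $0.00
AA batteries (8-pack) $10.05: general merchandise → 4.75% → $0.477375
Stainless water bottle $17.42: general merchandise → 4.75% → $0.82745
Pair of jeans $71.28: clothing & footwear, under $300.00 → 0% → $0.00
Spiral notebook $6.41: general merchandise → 4.75% → $0.304475
Extension cord $17.32: general merchandise → 4.75% → $0.8227
First-aid kit $12.63: over-the-counter medication → 0% → $0.00
Travel guide $22.60: printed books → 3% → $0.678
Unrounded tax sum = $19.67325 → $19.67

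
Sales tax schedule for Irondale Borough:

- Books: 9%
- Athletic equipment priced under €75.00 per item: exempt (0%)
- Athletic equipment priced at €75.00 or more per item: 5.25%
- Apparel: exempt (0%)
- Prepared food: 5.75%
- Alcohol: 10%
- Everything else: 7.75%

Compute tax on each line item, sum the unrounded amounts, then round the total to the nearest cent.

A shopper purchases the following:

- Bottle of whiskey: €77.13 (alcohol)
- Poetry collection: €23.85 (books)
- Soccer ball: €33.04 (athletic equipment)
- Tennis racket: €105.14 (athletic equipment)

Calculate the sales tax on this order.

€15.38

Bottle of whiskey €77.13: alcohol → 10% → €7.713
Poetry collection €23.85: books → 9% → €2.1465
Soccer ball €33.04: athletic equipment, under €75.00 → 0% → €0.00
Tennis racket €105.14: athletic equipment, €75.00 or more → 5.25% → €5.51985
Unrounded tax sum = €15.37935 → €15.38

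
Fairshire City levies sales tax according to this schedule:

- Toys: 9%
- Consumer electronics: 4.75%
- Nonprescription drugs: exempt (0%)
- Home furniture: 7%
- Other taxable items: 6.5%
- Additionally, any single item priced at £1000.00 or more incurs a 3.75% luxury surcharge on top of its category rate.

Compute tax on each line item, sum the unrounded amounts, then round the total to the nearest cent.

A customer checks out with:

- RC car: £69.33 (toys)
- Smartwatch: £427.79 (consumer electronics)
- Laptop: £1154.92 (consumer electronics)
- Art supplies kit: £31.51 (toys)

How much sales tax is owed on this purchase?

£127.56

RC car £69.33: toys → 9% → £6.2397
Smartwatch £427.79: consumer electronics → 4.75% → £20.320025
Laptop £1154.92: consumer electronics → 4.75% + 3.75% surcharge = 8.5% → £98.1682
Art supplies kit £31.51: toys → 9% → £2.8359
Unrounded tax sum = £127.563825 → £127.56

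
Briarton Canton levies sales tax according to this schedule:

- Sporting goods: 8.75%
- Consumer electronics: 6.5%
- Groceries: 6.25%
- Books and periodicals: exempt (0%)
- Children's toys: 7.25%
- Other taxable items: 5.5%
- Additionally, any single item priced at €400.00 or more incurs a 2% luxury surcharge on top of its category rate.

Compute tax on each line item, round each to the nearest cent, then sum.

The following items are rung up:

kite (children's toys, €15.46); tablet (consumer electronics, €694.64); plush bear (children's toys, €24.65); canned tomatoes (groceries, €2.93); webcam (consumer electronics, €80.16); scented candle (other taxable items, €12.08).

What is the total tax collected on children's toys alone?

Kite €15.46: children's toys → 7.25% → €1.12
Plush bear €24.65: children's toys → 7.25% → €1.79
Tax on children's toys = €1.12 + €1.79 = €2.91

€2.91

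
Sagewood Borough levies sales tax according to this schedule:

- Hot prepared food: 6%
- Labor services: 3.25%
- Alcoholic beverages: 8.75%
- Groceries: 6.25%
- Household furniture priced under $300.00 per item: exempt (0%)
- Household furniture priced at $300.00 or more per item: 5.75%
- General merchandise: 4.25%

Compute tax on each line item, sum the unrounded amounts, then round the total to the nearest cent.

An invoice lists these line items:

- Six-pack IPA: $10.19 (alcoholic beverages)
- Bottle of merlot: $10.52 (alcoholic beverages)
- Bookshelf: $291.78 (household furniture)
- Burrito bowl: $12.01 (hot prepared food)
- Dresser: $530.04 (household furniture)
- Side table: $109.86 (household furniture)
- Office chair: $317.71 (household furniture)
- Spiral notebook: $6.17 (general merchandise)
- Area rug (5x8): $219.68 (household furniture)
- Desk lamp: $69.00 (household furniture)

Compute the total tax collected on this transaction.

Six-pack IPA $10.19: alcoholic beverages → 8.75% → $0.891625
Bottle of merlot $10.52: alcoholic beverages → 8.75% → $0.9205
Bookshelf $291.78: household furniture, under $300.00 → 0% → $0.00
Burrito bowl $12.01: hot prepared food → 6% → $0.7206
Dresser $530.04: household furniture, $300.00 or more → 5.75% → $30.4773
Side table $109.86: household furniture, under $300.00 → 0% → $0.00
Office chair $317.71: household furniture, $300.00 or more → 5.75% → $18.268325
Spiral notebook $6.17: general merchandise → 4.25% → $0.262225
Area rug (5x8) $219.68: household furniture, under $300.00 → 0% → $0.00
Desk lamp $69.00: household furniture, under $300.00 → 0% → $0.00
Unrounded tax sum = $51.540575 → $51.54

$51.54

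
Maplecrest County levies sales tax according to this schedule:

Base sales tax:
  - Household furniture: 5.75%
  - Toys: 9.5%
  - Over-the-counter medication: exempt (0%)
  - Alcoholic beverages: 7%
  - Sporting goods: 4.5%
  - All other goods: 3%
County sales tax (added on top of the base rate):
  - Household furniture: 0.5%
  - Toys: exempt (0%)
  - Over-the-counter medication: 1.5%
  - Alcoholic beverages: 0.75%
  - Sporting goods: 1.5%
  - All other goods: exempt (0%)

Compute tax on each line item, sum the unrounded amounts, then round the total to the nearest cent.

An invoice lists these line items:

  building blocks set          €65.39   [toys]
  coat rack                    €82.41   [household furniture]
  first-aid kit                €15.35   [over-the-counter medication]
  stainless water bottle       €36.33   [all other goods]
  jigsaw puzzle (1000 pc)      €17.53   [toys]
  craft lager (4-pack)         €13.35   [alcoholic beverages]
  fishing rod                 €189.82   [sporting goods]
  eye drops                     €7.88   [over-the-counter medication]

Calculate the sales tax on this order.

€26.89

Building blocks set €65.39: toys → 9.5% + 0% county = 9.5% → €6.21205
Coat rack €82.41: household furniture → 5.75% + 0.5% county = 6.25% → €5.150625
First-aid kit €15.35: over-the-counter medication → 0% + 1.5% county = 1.5% → €0.23025
Stainless water bottle €36.33: all other goods → 3% + 0% county = 3% → €1.0899
Jigsaw puzzle (1000 pc) €17.53: toys → 9.5% + 0% county = 9.5% → €1.66535
Craft lager (4-pack) €13.35: alcoholic beverages → 7% + 0.75% county = 7.75% → €1.034625
Fishing rod €189.82: sporting goods → 4.5% + 1.5% county = 6% → €11.3892
Eye drops €7.88: over-the-counter medication → 0% + 1.5% county = 1.5% → €0.1182
Unrounded tax sum = €26.8902 → €26.89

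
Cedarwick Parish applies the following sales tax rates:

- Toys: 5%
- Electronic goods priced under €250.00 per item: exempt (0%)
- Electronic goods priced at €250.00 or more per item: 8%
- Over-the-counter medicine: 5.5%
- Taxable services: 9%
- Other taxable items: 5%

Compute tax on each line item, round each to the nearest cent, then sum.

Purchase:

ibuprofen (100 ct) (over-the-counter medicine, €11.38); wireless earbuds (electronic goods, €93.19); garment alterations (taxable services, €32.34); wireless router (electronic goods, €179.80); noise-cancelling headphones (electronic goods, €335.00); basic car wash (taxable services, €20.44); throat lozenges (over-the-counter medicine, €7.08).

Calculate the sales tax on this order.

Ibuprofen (100 ct) €11.38: over-the-counter medicine → 5.5% → €0.63
Wireless earbuds €93.19: electronic goods, under €250.00 → 0% → €0.00
Garment alterations €32.34: taxable services → 9% → €2.91
Wireless router €179.80: electronic goods, under €250.00 → 0% → €0.00
Noise-cancelling headphones €335.00: electronic goods, €250.00 or more → 8% → €26.80
Basic car wash €20.44: taxable services → 9% → €1.84
Throat lozenges €7.08: over-the-counter medicine → 5.5% → €0.39
Total tax = €0.63 + €2.91 + €26.80 + €1.84 + €0.39 = €32.57

€32.57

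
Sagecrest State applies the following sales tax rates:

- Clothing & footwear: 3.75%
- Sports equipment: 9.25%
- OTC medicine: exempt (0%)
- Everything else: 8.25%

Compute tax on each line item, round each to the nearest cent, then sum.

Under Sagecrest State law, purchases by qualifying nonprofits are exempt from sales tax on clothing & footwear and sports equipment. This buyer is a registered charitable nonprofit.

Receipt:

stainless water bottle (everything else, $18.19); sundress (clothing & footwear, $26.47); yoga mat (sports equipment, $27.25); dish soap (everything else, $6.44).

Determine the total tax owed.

Stainless water bottle $18.19: everything else → 8.25% → $1.50
Sundress $26.47: clothing & footwear, buyer-exempt → 0% → $0.00
Yoga mat $27.25: sports equipment, buyer-exempt → 0% → $0.00
Dish soap $6.44: everything else → 8.25% → $0.53
Total tax = $1.50 + $0.53 = $2.03

$2.03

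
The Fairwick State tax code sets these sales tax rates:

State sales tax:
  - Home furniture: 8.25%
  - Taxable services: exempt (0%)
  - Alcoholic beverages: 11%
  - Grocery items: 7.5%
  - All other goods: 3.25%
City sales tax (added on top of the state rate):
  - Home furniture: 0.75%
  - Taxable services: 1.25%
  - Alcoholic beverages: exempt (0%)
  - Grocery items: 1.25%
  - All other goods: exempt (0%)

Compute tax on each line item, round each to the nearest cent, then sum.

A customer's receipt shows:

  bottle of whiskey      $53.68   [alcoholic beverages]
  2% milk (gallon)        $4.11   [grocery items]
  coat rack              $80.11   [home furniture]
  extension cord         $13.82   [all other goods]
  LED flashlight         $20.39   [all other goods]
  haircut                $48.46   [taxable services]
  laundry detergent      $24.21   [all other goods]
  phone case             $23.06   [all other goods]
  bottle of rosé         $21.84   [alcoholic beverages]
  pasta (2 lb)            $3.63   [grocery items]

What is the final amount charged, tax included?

$312.76

Bottle of whiskey $53.68: alcoholic beverages → 11% + 0% city = 11% → $5.90
2% milk (gallon) $4.11: grocery items → 7.5% + 1.25% city = 8.75% → $0.36
Coat rack $80.11: home furniture → 8.25% + 0.75% city = 9% → $7.21
Extension cord $13.82: all other goods → 3.25% + 0% city = 3.25% → $0.45
LED flashlight $20.39: all other goods → 3.25% + 0% city = 3.25% → $0.66
Haircut $48.46: taxable services → 0% + 1.25% city = 1.25% → $0.61
Laundry detergent $24.21: all other goods → 3.25% + 0% city = 3.25% → $0.79
Phone case $23.06: all other goods → 3.25% + 0% city = 3.25% → $0.75
Bottle of rosé $21.84: alcoholic beverages → 11% + 0% city = 11% → $2.40
Pasta (2 lb) $3.63: grocery items → 7.5% + 1.25% city = 8.75% → $0.32
Subtotal = $293.31; tax = $19.45; total due = $312.76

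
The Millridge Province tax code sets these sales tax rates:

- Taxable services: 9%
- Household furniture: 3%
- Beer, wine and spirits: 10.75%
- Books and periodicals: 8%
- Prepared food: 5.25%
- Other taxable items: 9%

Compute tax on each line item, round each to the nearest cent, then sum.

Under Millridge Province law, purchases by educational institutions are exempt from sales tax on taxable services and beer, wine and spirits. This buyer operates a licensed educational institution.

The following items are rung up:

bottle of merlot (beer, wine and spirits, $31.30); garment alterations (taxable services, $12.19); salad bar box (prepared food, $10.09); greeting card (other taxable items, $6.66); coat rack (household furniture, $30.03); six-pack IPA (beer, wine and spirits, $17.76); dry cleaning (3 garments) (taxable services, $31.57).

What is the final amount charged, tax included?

$141.63

Bottle of merlot $31.30: beer, wine and spirits, buyer-exempt → 0% → $0.00
Garment alterations $12.19: taxable services, buyer-exempt → 0% → $0.00
Salad bar box $10.09: prepared food → 5.25% → $0.53
Greeting card $6.66: other taxable items → 9% → $0.60
Coat rack $30.03: household furniture → 3% → $0.90
Six-pack IPA $17.76: beer, wine and spirits, buyer-exempt → 0% → $0.00
Dry cleaning (3 garments) $31.57: taxable services, buyer-exempt → 0% → $0.00
Subtotal = $139.60; tax = $2.03; total due = $141.63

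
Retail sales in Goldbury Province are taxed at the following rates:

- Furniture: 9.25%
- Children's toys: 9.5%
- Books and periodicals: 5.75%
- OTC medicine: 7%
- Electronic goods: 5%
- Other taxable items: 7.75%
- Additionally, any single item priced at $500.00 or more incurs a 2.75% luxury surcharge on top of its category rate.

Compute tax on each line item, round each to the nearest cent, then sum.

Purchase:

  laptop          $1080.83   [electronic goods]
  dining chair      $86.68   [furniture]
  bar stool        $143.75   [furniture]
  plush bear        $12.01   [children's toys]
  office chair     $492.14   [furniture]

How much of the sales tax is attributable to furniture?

Dining chair $86.68: furniture → 9.25% → $8.02
Bar stool $143.75: furniture → 9.25% → $13.30
Office chair $492.14: furniture → 9.25% → $45.52
Tax on furniture = $8.02 + $13.30 + $45.52 = $66.84

$66.84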